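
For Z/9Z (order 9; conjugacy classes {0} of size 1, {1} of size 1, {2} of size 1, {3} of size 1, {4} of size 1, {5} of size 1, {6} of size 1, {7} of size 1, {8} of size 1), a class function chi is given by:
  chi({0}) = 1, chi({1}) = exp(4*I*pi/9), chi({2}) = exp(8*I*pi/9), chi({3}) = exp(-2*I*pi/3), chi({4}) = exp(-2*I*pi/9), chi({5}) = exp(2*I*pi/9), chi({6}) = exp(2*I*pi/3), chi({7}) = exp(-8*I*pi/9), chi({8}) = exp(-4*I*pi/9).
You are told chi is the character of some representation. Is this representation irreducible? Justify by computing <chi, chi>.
Irreducible: <chi, chi> = 1.

Explanation: <chi, chi> = (1/|G|) sum_C |C| * |chi(C)|^2 = (1/9)[1*|1|^2 + 1*|exp(4*I*pi/9)|^2 + 1*|exp(8*I*pi/9)|^2 + 1*|exp(-2*I*pi/3)|^2 + 1*|exp(-2*I*pi/9)|^2 + 1*|exp(2*I*pi/9)|^2 + 1*|exp(2*I*pi/3)|^2 + 1*|exp(-8*I*pi/9)|^2 + 1*|exp(-4*I*pi/9)|^2]
  = (1/9)[(1) + (1) + (1) + (1) + (1) + (1) + (1) + (1) + (1)] = 9/9 = 1.
(Exp terms are combined using exp(i*s)*conj(exp(i*t)) = exp(i*(s-t)), and sums of them are collapsed using the identity that for every m > 1 the m distinct m-th roots of unity sum to 0, e.g. 1 + exp(2*I*pi/3) + exp(-2*I*pi/3) = 0.)
A character is irreducible iff <chi, chi> = 1, so this representation is irreducible.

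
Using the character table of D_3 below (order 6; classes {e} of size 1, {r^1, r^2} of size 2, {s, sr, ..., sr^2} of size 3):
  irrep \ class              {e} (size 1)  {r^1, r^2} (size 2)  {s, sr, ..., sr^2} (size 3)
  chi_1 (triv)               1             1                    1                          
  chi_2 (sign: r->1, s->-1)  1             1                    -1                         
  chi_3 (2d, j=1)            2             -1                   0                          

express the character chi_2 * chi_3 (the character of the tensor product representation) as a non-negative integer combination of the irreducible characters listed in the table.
chi_2 tensor chi_3 = chi_3 (all other irreducibles have multiplicity 0).

The character of a tensor product is the pointwise product (chi_2 * chi_3)(C) = chi_2(C) * chi_3(C):
  {e}: (1)*(2), {r^1, r^2}: (1)*(-1), {s, sr, ..., sr^2}: (-1)*(0)
so (chi_2 * chi_3) takes values
  {e} -> 2, {r^1, r^2} -> -1, {s, sr, ..., sr^2} -> 0.
Now take the inner product of this character with each irreducible chi from the table, <chi_2*chi_3, chi> = (1/6) sum_C |C| (chi_2*chi_3)(C) conj(chi(C)):
  <chi_2*chi_3, chi_1> = (1/6)[1*(2)*conj(1) + 2*(-1)*conj(1) + 3*(0)*conj(1)]
      = (1/6)[(2) + (-2) + (0)] = 0/6 = 0
  <chi_2*chi_3, chi_2> = (1/6)[1*(2)*conj(1) + 2*(-1)*conj(1) + 3*(0)*conj(-1)]
      = (1/6)[(2) + (-2) + (0)] = 0/6 = 0
  <chi_2*chi_3, chi_3> = (1/6)[1*(2)*conj(2) + 2*(-1)*conj(-1) + 3*(0)*conj(0)]
      = (1/6)[(4) + (2) + (0)] = 6/6 = 1
Hence the multiplicities are chi_3: 1. Dimension check: dim(chi_2)*dim(chi_3) = 1*2 = 2 and sum (mult * dim) = 1*2 = 2.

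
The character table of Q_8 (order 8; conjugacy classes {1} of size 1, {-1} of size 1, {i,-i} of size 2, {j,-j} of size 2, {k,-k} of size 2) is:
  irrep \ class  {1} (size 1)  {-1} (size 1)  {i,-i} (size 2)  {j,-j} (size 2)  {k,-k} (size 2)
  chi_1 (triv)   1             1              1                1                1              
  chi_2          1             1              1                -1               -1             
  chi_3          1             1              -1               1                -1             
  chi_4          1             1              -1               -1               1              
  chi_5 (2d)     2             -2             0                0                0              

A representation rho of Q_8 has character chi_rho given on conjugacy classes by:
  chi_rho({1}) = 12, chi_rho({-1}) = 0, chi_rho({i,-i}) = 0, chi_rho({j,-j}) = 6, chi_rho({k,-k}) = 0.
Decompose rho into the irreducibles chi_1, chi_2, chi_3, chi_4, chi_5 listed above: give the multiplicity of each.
Multiplicities: chi_1: 3, chi_2: 0, chi_3: 3, chi_4: 0, chi_5: 3.

Reasoning: Use <chi_rho, chi> = (1/|G|) sum_C |C| * chi_rho(C) * conj(chi(C)) with |G| = 8 for each irreducible chi in the table:
  <chi_rho, chi_1> = (1/8)[1*(12)*conj(1) + 1*(0)*conj(1) + 2*(0)*conj(1) + 2*(6)*conj(1) + 2*(0)*conj(1)]
      = (1/8)[(12) + (0) + (0) + (12) + (0)] = 24/8 = 3
  <chi_rho, chi_2> = (1/8)[1*(12)*conj(1) + 1*(0)*conj(1) + 2*(0)*conj(1) + 2*(6)*conj(-1) + 2*(0)*conj(-1)]
      = (1/8)[(12) + (0) + (0) + (-12) + (0)] = 0/8 = 0
  <chi_rho, chi_3> = (1/8)[1*(12)*conj(1) + 1*(0)*conj(1) + 2*(0)*conj(-1) + 2*(6)*conj(1) + 2*(0)*conj(-1)]
      = (1/8)[(12) + (0) + (0) + (12) + (0)] = 24/8 = 3
  <chi_rho, chi_4> = (1/8)[1*(12)*conj(1) + 1*(0)*conj(1) + 2*(0)*conj(-1) + 2*(6)*conj(-1) + 2*(0)*conj(1)]
      = (1/8)[(12) + (0) + (0) + (-12) + (0)] = 0/8 = 0
  <chi_rho, chi_5> = (1/8)[1*(12)*conj(2) + 1*(0)*conj(-2) + 2*(0)*conj(0) + 2*(6)*conj(0) + 2*(0)*conj(0)]
      = (1/8)[(24) + (0) + (0) + (0) + (0)] = 24/8 = 3
Dimension check: dim(rho) = sum (mult * dim) = 3*1 + 0*1 + 3*1 + 0*1 + 3*2 = 12 = chi_rho(e) = 12.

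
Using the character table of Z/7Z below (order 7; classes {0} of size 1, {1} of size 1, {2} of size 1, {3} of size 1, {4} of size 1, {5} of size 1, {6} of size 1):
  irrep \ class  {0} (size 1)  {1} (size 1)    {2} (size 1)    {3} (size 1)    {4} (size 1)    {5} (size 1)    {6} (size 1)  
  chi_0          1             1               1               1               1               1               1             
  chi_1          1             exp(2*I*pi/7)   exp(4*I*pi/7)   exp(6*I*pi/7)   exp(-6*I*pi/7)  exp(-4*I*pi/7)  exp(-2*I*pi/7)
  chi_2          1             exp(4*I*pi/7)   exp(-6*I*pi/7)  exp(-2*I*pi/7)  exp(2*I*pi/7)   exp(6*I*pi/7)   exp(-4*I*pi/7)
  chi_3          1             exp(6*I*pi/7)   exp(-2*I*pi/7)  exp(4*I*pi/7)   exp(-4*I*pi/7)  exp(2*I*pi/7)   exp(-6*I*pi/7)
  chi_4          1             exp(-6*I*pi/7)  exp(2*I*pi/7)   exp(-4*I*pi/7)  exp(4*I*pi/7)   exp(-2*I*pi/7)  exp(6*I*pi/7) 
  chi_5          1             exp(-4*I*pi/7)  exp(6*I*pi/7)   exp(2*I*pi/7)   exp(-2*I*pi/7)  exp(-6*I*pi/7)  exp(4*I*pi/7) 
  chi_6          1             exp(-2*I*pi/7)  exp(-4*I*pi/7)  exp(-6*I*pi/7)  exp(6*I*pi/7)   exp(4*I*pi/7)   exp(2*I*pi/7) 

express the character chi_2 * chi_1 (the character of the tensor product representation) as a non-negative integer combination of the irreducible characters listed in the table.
chi_2 tensor chi_1 = chi_3 (all other irreducibles have multiplicity 0).

Working: The character of a tensor product is the pointwise product (chi_2 * chi_1)(C) = chi_2(C) * chi_1(C):
  {0}: (1)*(1), {1}: (exp(4*I*pi/7))*(exp(2*I*pi/7)), {2}: (exp(-6*I*pi/7))*(exp(4*I*pi/7)), {3}: (exp(-2*I*pi/7))*(exp(6*I*pi/7)), {4}: (exp(2*I*pi/7))*(exp(-6*I*pi/7)), {5}: (exp(6*I*pi/7))*(exp(-4*I*pi/7)), {6}: (exp(-4*I*pi/7))*(exp(-2*I*pi/7))
so (chi_2 * chi_1) takes values
  {0} -> 1, {1} -> exp(6*I*pi/7), {2} -> exp(-2*I*pi/7), {3} -> exp(4*I*pi/7), {4} -> exp(-4*I*pi/7), {5} -> exp(2*I*pi/7), {6} -> exp(-6*I*pi/7).
Now take the inner product of this character with each irreducible chi from the table, <chi_2*chi_1, chi> = (1/7) sum_C |C| (chi_2*chi_1)(C) conj(chi(C)):
  <chi_2*chi_1, chi_0> = (1/7)[1*(1)*conj(1) + 1*(exp(6*I*pi/7))*conj(1) + 1*(exp(-2*I*pi/7))*conj(1) + 1*(exp(4*I*pi/7))*conj(1) + 1*(exp(-4*I*pi/7))*conj(1) + 1*(exp(2*I*pi/7))*conj(1) + 1*(exp(-6*I*pi/7))*conj(1)]
      = (1/7)[(1) + (exp(6*I*pi/7)) + (exp(-2*I*pi/7)) + (exp(4*I*pi/7)) + (exp(-4*I*pi/7)) + (exp(2*I*pi/7)) + (exp(-6*I*pi/7))] = 0/7 = 0
  <chi_2*chi_1, chi_1> = (1/7)[1*(1)*conj(1) + 1*(exp(6*I*pi/7))*conj(exp(2*I*pi/7)) + 1*(exp(-2*I*pi/7))*conj(exp(4*I*pi/7)) + 1*(exp(4*I*pi/7))*conj(exp(6*I*pi/7)) + 1*(exp(-4*I*pi/7))*conj(exp(-6*I*pi/7)) + 1*(exp(2*I*pi/7))*conj(exp(-4*I*pi/7)) + 1*(exp(-6*I*pi/7))*conj(exp(-2*I*pi/7))]
      = (1/7)[(1) + (exp(4*I*pi/7)) + (exp(-6*I*pi/7)) + (exp(-2*I*pi/7)) + (exp(2*I*pi/7)) + (exp(6*I*pi/7)) + (exp(-4*I*pi/7))] = 0/7 = 0
  <chi_2*chi_1, chi_2> = (1/7)[1*(1)*conj(1) + 1*(exp(6*I*pi/7))*conj(exp(4*I*pi/7)) + 1*(exp(-2*I*pi/7))*conj(exp(-6*I*pi/7)) + 1*(exp(4*I*pi/7))*conj(exp(-2*I*pi/7)) + 1*(exp(-4*I*pi/7))*conj(exp(2*I*pi/7)) + 1*(exp(2*I*pi/7))*conj(exp(6*I*pi/7)) + 1*(exp(-6*I*pi/7))*conj(exp(-4*I*pi/7))]
      = (1/7)[(1) + (exp(2*I*pi/7)) + (exp(4*I*pi/7)) + (exp(6*I*pi/7)) + (exp(-6*I*pi/7)) + (exp(-4*I*pi/7)) + (exp(-2*I*pi/7))] = 0/7 = 0
  <chi_2*chi_1, chi_3> = (1/7)[1*(1)*conj(1) + 1*(exp(6*I*pi/7))*conj(exp(6*I*pi/7)) + 1*(exp(-2*I*pi/7))*conj(exp(-2*I*pi/7)) + 1*(exp(4*I*pi/7))*conj(exp(4*I*pi/7)) + 1*(exp(-4*I*pi/7))*conj(exp(-4*I*pi/7)) + 1*(exp(2*I*pi/7))*conj(exp(2*I*pi/7)) + 1*(exp(-6*I*pi/7))*conj(exp(-6*I*pi/7))]
      = (1/7)[(1) + (1) + (1) + (1) + (1) + (1) + (1)] = 7/7 = 1
  <chi_2*chi_1, chi_4> = (1/7)[1*(1)*conj(1) + 1*(exp(6*I*pi/7))*conj(exp(-6*I*pi/7)) + 1*(exp(-2*I*pi/7))*conj(exp(2*I*pi/7)) + 1*(exp(4*I*pi/7))*conj(exp(-4*I*pi/7)) + 1*(exp(-4*I*pi/7))*conj(exp(4*I*pi/7)) + 1*(exp(2*I*pi/7))*conj(exp(-2*I*pi/7)) + 1*(exp(-6*I*pi/7))*conj(exp(6*I*pi/7))]
      = (1/7)[(1) + (exp(-2*I*pi/7)) + (exp(-4*I*pi/7)) + (exp(-6*I*pi/7)) + (exp(6*I*pi/7)) + (exp(4*I*pi/7)) + (exp(2*I*pi/7))] = 0/7 = 0
  <chi_2*chi_1, chi_5> = (1/7)[1*(1)*conj(1) + 1*(exp(6*I*pi/7))*conj(exp(-4*I*pi/7)) + 1*(exp(-2*I*pi/7))*conj(exp(6*I*pi/7)) + 1*(exp(4*I*pi/7))*conj(exp(2*I*pi/7)) + 1*(exp(-4*I*pi/7))*conj(exp(-2*I*pi/7)) + 1*(exp(2*I*pi/7))*conj(exp(-6*I*pi/7)) + 1*(exp(-6*I*pi/7))*conj(exp(4*I*pi/7))]
      = (1/7)[(1) + (exp(-4*I*pi/7)) + (exp(6*I*pi/7)) + (exp(2*I*pi/7)) + (exp(-2*I*pi/7)) + (exp(-6*I*pi/7)) + (exp(4*I*pi/7))] = 0/7 = 0
  <chi_2*chi_1, chi_6> = (1/7)[1*(1)*conj(1) + 1*(exp(6*I*pi/7))*conj(exp(-2*I*pi/7)) + 1*(exp(-2*I*pi/7))*conj(exp(-4*I*pi/7)) + 1*(exp(4*I*pi/7))*conj(exp(-6*I*pi/7)) + 1*(exp(-4*I*pi/7))*conj(exp(6*I*pi/7)) + 1*(exp(2*I*pi/7))*conj(exp(4*I*pi/7)) + 1*(exp(-6*I*pi/7))*conj(exp(2*I*pi/7))]
      = (1/7)[(1) + (exp(-6*I*pi/7)) + (exp(2*I*pi/7)) + (exp(-4*I*pi/7)) + (exp(4*I*pi/7)) + (exp(-2*I*pi/7)) + (exp(6*I*pi/7))] = 0/7 = 0
(Exp terms are combined using exp(i*s)*conj(exp(i*t)) = exp(i*(s-t)), and sums of them are collapsed using the identity that for every m > 1 the m distinct m-th roots of unity sum to 0, e.g. 1 + exp(2*I*pi/3) + exp(-2*I*pi/3) = 0.)
Hence the multiplicities are chi_3: 1. Dimension check: dim(chi_2)*dim(chi_1) = 1*1 = 1 and sum (mult * dim) = 1*1 = 1.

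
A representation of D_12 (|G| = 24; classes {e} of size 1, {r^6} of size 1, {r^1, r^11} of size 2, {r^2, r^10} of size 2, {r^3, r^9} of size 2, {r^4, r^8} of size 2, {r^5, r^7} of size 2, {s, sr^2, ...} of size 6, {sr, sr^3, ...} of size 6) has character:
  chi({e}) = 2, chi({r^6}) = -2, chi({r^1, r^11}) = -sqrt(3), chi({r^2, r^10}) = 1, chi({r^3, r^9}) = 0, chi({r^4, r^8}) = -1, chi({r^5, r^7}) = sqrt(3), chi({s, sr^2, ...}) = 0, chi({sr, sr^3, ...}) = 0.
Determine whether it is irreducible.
Irreducible: <chi, chi> = 1.

Solution. <chi, chi> = (1/|G|) sum_C |C| * |chi(C)|^2 = (1/24)[1*|2|^2 + 1*|-2|^2 + 2*|-sqrt(3)|^2 + 2*|1|^2 + 2*|0|^2 + 2*|-1|^2 + 2*|sqrt(3)|^2 + 6*|0|^2 + 6*|0|^2]
  = (1/24)[(4) + (4) + (6) + (2) + (0) + (2) + (6) + (0) + (0)] = 24/24 = 1.
A character is irreducible iff <chi, chi> = 1, so this representation is irreducible.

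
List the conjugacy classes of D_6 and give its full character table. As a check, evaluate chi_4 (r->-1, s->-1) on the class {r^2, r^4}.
Conjugacy classes: {e} of size 1, {r^3} of size 1, {r^1, r^5} of size 2, {r^2, r^4} of size 2, {s, sr^2, ...} of size 3, {sr, sr^3, ...} of size 3.
Character table:
  irrep \ class              {e} (size 1)  {r^3} (size 1)  {r^1, r^5} (size 2)  {r^2, r^4} (size 2)  {s, sr^2, ...} (size 3)  {sr, sr^3, ...} (size 3)
  chi_1 (triv)               1             1               1                    1                    1                        1                       
  chi_2 (sign: r->1, s->-1)  1             1               1                    1                    -1                       -1                      
  chi_3 (r->-1, s->1)        1             -1              -1                   1                    1                        -1                      
  chi_4 (r->-1, s->-1)       1             -1              -1                   1                    -1                       1                       
  chi_5 (2d, j=1)            2             -2              1                    -1                   0                        0                       
  chi_6 (2d, j=2)            2             2               -1                   -1                   0                        0                       

Spot check: chi_4 (r->-1, s->-1) on {r^2, r^4} = 1.

Explanation: D_6 has order 2*6 = 12 with 6 conjugacy classes, hence 6 irreducibles. Sum of squared dims 1 + 1 + 1 + 1 + 4 + 4 = 12 = |G|. Linear characters come from the abelianisation; the 2-dimensional irreps have character r^k -> 2*cos(2*pi*j*k/6), reflections -> 0.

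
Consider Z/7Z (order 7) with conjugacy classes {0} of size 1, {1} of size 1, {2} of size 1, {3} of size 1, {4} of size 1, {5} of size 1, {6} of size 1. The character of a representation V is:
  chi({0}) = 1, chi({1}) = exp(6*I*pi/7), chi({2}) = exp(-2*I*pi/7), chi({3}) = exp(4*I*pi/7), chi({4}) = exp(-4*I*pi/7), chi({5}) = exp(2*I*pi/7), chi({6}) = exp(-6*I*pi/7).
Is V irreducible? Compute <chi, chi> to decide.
Irreducible: <chi, chi> = 1.

Justification: <chi, chi> = (1/|G|) sum_C |C| * |chi(C)|^2 = (1/7)[1*|1|^2 + 1*|exp(6*I*pi/7)|^2 + 1*|exp(-2*I*pi/7)|^2 + 1*|exp(4*I*pi/7)|^2 + 1*|exp(-4*I*pi/7)|^2 + 1*|exp(2*I*pi/7)|^2 + 1*|exp(-6*I*pi/7)|^2]
  = (1/7)[(1) + (1) + (1) + (1) + (1) + (1) + (1)] = 7/7 = 1.
(Exp terms are combined using exp(i*s)*conj(exp(i*t)) = exp(i*(s-t)), and sums of them are collapsed using the identity that for every m > 1 the m distinct m-th roots of unity sum to 0, e.g. 1 + exp(2*I*pi/3) + exp(-2*I*pi/3) = 0.)
A character is irreducible iff <chi, chi> = 1, so this representation is irreducible.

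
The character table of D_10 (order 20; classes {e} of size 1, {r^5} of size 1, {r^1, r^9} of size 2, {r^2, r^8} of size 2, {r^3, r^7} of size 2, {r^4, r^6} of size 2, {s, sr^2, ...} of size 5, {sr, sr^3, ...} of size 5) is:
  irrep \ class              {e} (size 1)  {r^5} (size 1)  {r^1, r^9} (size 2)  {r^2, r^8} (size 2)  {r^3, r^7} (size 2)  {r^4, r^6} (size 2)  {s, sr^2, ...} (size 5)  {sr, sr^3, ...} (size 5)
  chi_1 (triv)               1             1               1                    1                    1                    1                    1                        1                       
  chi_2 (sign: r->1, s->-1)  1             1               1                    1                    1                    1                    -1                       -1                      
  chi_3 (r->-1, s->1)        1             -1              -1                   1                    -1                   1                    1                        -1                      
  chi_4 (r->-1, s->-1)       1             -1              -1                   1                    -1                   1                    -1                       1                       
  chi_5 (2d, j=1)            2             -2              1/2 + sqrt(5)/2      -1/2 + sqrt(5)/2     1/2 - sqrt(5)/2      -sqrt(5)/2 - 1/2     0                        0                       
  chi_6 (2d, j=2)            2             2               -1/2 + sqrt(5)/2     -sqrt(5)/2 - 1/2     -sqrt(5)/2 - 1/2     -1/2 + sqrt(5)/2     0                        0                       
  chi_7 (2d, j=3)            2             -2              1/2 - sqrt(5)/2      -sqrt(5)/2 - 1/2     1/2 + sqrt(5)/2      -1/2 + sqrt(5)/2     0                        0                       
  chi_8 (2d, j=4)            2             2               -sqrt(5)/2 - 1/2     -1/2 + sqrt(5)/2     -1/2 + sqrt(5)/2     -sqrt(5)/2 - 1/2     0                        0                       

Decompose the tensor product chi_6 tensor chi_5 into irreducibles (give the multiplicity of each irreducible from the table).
chi_6 tensor chi_5 = chi_5 + chi_7 (all other irreducibles have multiplicity 0).

Reasoning: The character of a tensor product is the pointwise product (chi_6 * chi_5)(C) = chi_6(C) * chi_5(C):
  {e}: (2)*(2), {r^5}: (2)*(-2), {r^1, r^9}: (-1/2 + sqrt(5)/2)*(1/2 + sqrt(5)/2), {r^2, r^8}: (-sqrt(5)/2 - 1/2)*(-1/2 + sqrt(5)/2), {r^3, r^7}: (-sqrt(5)/2 - 1/2)*(1/2 - sqrt(5)/2), {r^4, r^6}: (-1/2 + sqrt(5)/2)*(-sqrt(5)/2 - 1/2), {s, sr^2, ...}: (0)*(0), {sr, sr^3, ...}: (0)*(0)
so (chi_6 * chi_5) takes values
  {e} -> 4, {r^5} -> -4, {r^1, r^9} -> 1, {r^2, r^8} -> -1, {r^3, r^7} -> 1, {r^4, r^6} -> -1, {s, sr^2, ...} -> 0, {sr, sr^3, ...} -> 0.
Now take the inner product of this character with each irreducible chi from the table, <chi_6*chi_5, chi> = (1/20) sum_C |C| (chi_6*chi_5)(C) conj(chi(C)):
  <chi_6*chi_5, chi_1> = (1/20)[1*(4)*conj(1) + 1*(-4)*conj(1) + 2*(1)*conj(1) + 2*(-1)*conj(1) + 2*(1)*conj(1) + 2*(-1)*conj(1) + 5*(0)*conj(1) + 5*(0)*conj(1)]
      = (1/20)[(4) + (-4) + (2) + (-2) + (2) + (-2) + (0) + (0)] = 0/20 = 0
  <chi_6*chi_5, chi_2> = (1/20)[1*(4)*conj(1) + 1*(-4)*conj(1) + 2*(1)*conj(1) + 2*(-1)*conj(1) + 2*(1)*conj(1) + 2*(-1)*conj(1) + 5*(0)*conj(-1) + 5*(0)*conj(-1)]
      = (1/20)[(4) + (-4) + (2) + (-2) + (2) + (-2) + (0) + (0)] = 0/20 = 0
  <chi_6*chi_5, chi_3> = (1/20)[1*(4)*conj(1) + 1*(-4)*conj(-1) + 2*(1)*conj(-1) + 2*(-1)*conj(1) + 2*(1)*conj(-1) + 2*(-1)*conj(1) + 5*(0)*conj(1) + 5*(0)*conj(-1)]
      = (1/20)[(4) + (4) + (-2) + (-2) + (-2) + (-2) + (0) + (0)] = 0/20 = 0
  <chi_6*chi_5, chi_4> = (1/20)[1*(4)*conj(1) + 1*(-4)*conj(-1) + 2*(1)*conj(-1) + 2*(-1)*conj(1) + 2*(1)*conj(-1) + 2*(-1)*conj(1) + 5*(0)*conj(-1) + 5*(0)*conj(1)]
      = (1/20)[(4) + (4) + (-2) + (-2) + (-2) + (-2) + (0) + (0)] = 0/20 = 0
  <chi_6*chi_5, chi_5> = (1/20)[1*(4)*conj(2) + 1*(-4)*conj(-2) + 2*(1)*conj(1/2 + sqrt(5)/2) + 2*(-1)*conj(-1/2 + sqrt(5)/2) + 2*(1)*conj(1/2 - sqrt(5)/2) + 2*(-1)*conj(-sqrt(5)/2 - 1/2) + 5*(0)*conj(0) + 5*(0)*conj(0)]
      = (1/20)[(8) + (8) + (1 + sqrt(5)) + (1 - sqrt(5)) + (1 - sqrt(5)) + (1 + sqrt(5)) + (0) + (0)] = 20/20 = 1
  <chi_6*chi_5, chi_6> = (1/20)[1*(4)*conj(2) + 1*(-4)*conj(2) + 2*(1)*conj(-1/2 + sqrt(5)/2) + 2*(-1)*conj(-sqrt(5)/2 - 1/2) + 2*(1)*conj(-sqrt(5)/2 - 1/2) + 2*(-1)*conj(-1/2 + sqrt(5)/2) + 5*(0)*conj(0) + 5*(0)*conj(0)]
      = (1/20)[(8) + (-8) + (-1 + sqrt(5)) + (1 + sqrt(5)) + (-sqrt(5) - 1) + (1 - sqrt(5)) + (0) + (0)] = 0/20 = 0
  <chi_6*chi_5, chi_7> = (1/20)[1*(4)*conj(2) + 1*(-4)*conj(-2) + 2*(1)*conj(1/2 - sqrt(5)/2) + 2*(-1)*conj(-sqrt(5)/2 - 1/2) + 2*(1)*conj(1/2 + sqrt(5)/2) + 2*(-1)*conj(-1/2 + sqrt(5)/2) + 5*(0)*conj(0) + 5*(0)*conj(0)]
      = (1/20)[(8) + (8) + (1 - sqrt(5)) + (1 + sqrt(5)) + (1 + sqrt(5)) + (1 - sqrt(5)) + (0) + (0)] = 20/20 = 1
  <chi_6*chi_5, chi_8> = (1/20)[1*(4)*conj(2) + 1*(-4)*conj(2) + 2*(1)*conj(-sqrt(5)/2 - 1/2) + 2*(-1)*conj(-1/2 + sqrt(5)/2) + 2*(1)*conj(-1/2 + sqrt(5)/2) + 2*(-1)*conj(-sqrt(5)/2 - 1/2) + 5*(0)*conj(0) + 5*(0)*conj(0)]
      = (1/20)[(8) + (-8) + (-sqrt(5) - 1) + (1 - sqrt(5)) + (-1 + sqrt(5)) + (1 + sqrt(5)) + (0) + (0)] = 0/20 = 0
Hence the multiplicities are chi_5: 1, chi_7: 1. Dimension check: dim(chi_6)*dim(chi_5) = 2*2 = 4 and sum (mult * dim) = 1*2 + 1*2 = 4.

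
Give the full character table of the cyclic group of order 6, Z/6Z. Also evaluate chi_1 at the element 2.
Character table of Z/6Z (irreps indexed chi_0,...,chi_5 with chi_k(m) = zeta_6^(k*m), zeta_6 = exp(2*pi*i/6)):
  irrep \ class  {0} (size 1)  {1} (size 1)    {2} (size 1)    {3} (size 1)  {4} (size 1)    {5} (size 1)  
  chi_0          1             1               1               1             1               1             
  chi_1          1             exp(I*pi/3)     exp(2*I*pi/3)   -1            exp(-2*I*pi/3)  exp(-I*pi/3)  
  chi_2          1             exp(2*I*pi/3)   exp(-2*I*pi/3)  1             exp(2*I*pi/3)   exp(-2*I*pi/3)
  chi_3          1             -1              1               -1            1               -1            
  chi_4          1             exp(-2*I*pi/3)  exp(2*I*pi/3)   1             exp(-2*I*pi/3)  exp(2*I*pi/3) 
  chi_5          1             exp(-I*pi/3)    exp(-2*I*pi/3)  -1            exp(2*I*pi/3)   exp(I*pi/3)   

Spot check: chi_1(2) = zeta_6^(1*2) = zeta_6^2 = exp(2*I*pi/3).

Reasoning: Z/6Z is abelian, so all 6 irreducible complex representations are 1-dimensional. They are given by chi_k(m) = zeta_6^(k*m) for k = 0,...,5. Row orthogonality: sum_m chi_k(m) conj(chi_l(m)) = 6 * [k = l].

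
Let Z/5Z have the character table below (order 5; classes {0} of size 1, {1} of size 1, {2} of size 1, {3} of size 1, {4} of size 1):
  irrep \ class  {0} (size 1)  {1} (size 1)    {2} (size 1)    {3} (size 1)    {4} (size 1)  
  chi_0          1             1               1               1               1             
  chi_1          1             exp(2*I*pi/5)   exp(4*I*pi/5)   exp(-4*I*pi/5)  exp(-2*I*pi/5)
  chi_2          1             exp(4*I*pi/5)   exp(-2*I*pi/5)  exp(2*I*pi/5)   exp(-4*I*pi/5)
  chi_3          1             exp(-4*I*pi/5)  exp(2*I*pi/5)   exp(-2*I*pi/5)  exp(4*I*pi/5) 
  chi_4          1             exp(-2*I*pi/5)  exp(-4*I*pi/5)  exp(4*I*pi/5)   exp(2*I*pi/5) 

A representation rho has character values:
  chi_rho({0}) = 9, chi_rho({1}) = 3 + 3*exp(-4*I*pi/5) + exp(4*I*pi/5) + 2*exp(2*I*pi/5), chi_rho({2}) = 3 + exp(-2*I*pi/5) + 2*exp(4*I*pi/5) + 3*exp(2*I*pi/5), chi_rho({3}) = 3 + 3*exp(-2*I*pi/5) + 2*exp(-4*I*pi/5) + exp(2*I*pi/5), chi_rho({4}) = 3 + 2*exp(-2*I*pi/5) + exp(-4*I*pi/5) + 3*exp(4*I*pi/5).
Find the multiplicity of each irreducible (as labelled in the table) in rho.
Multiplicities: chi_0: 3, chi_1: 2, chi_2: 1, chi_3: 3, chi_4: 0.

Justification: Use <chi_rho, chi> = (1/|G|) sum_C |C| * chi_rho(C) * conj(chi(C)) with |G| = 5 for each irreducible chi in the table:
  <chi_rho, chi_0> = (1/5)[1*(9)*conj(1) + 1*(3 + 3*exp(-4*I*pi/5) + exp(4*I*pi/5) + 2*exp(2*I*pi/5))*conj(1) + 1*(3 + exp(-2*I*pi/5) + 2*exp(4*I*pi/5) + 3*exp(2*I*pi/5))*conj(1) + 1*(3 + 3*exp(-2*I*pi/5) + 2*exp(-4*I*pi/5) + exp(2*I*pi/5))*conj(1) + 1*(3 + 2*exp(-2*I*pi/5) + exp(-4*I*pi/5) + 3*exp(4*I*pi/5))*conj(1)]
      = (1/5)[(9) + (3 + 3*exp(-4*I*pi/5) + exp(4*I*pi/5) + 2*exp(2*I*pi/5)) + (3 + exp(-2*I*pi/5) + 2*exp(4*I*pi/5) + 3*exp(2*I*pi/5)) + (3 + 3*exp(-2*I*pi/5) + 2*exp(-4*I*pi/5) + exp(2*I*pi/5)) + (3 + 2*exp(-2*I*pi/5) + exp(-4*I*pi/5) + 3*exp(4*I*pi/5))] = 15/5 = 3
  <chi_rho, chi_1> = (1/5)[1*(9)*conj(1) + 1*(3 + 3*exp(-4*I*pi/5) + exp(4*I*pi/5) + 2*exp(2*I*pi/5))*conj(exp(2*I*pi/5)) + 1*(3 + exp(-2*I*pi/5) + 2*exp(4*I*pi/5) + 3*exp(2*I*pi/5))*conj(exp(4*I*pi/5)) + 1*(3 + 3*exp(-2*I*pi/5) + 2*exp(-4*I*pi/5) + exp(2*I*pi/5))*conj(exp(-4*I*pi/5)) + 1*(3 + 2*exp(-2*I*pi/5) + exp(-4*I*pi/5) + 3*exp(4*I*pi/5))*conj(exp(-2*I*pi/5))]
      = (1/5)[(9) + (2 + 3*exp(-2*I*pi/5) + exp(2*I*pi/5) + 3*exp(4*I*pi/5)) + (2 + 3*exp(-2*I*pi/5) + 3*exp(-4*I*pi/5) + exp(4*I*pi/5)) + (2 + exp(-4*I*pi/5) + 3*exp(4*I*pi/5) + 3*exp(2*I*pi/5)) + (2 + 3*exp(-4*I*pi/5) + exp(-2*I*pi/5) + 3*exp(2*I*pi/5))] = 10/5 = 2
  <chi_rho, chi_2> = (1/5)[1*(9)*conj(1) + 1*(3 + 3*exp(-4*I*pi/5) + exp(4*I*pi/5) + 2*exp(2*I*pi/5))*conj(exp(4*I*pi/5)) + 1*(3 + exp(-2*I*pi/5) + 2*exp(4*I*pi/5) + 3*exp(2*I*pi/5))*conj(exp(-2*I*pi/5)) + 1*(3 + 3*exp(-2*I*pi/5) + 2*exp(-4*I*pi/5) + exp(2*I*pi/5))*conj(exp(2*I*pi/5)) + 1*(3 + 2*exp(-2*I*pi/5) + exp(-4*I*pi/5) + 3*exp(4*I*pi/5))*conj(exp(-4*I*pi/5))]
      = (1/5)[(9) + (1 + 2*exp(-2*I*pi/5) + 3*exp(-4*I*pi/5) + 3*exp(2*I*pi/5)) + (1 + 2*exp(-4*I*pi/5) + 3*exp(4*I*pi/5) + 3*exp(2*I*pi/5)) + (1 + 3*exp(-2*I*pi/5) + 3*exp(-4*I*pi/5) + 2*exp(4*I*pi/5)) + (1 + 3*exp(-2*I*pi/5) + 3*exp(4*I*pi/5) + 2*exp(2*I*pi/5))] = 5/5 = 1
  <chi_rho, chi_3> = (1/5)[1*(9)*conj(1) + 1*(3 + 3*exp(-4*I*pi/5) + exp(4*I*pi/5) + 2*exp(2*I*pi/5))*conj(exp(-4*I*pi/5)) + 1*(3 + exp(-2*I*pi/5) + 2*exp(4*I*pi/5) + 3*exp(2*I*pi/5))*conj(exp(2*I*pi/5)) + 1*(3 + 3*exp(-2*I*pi/5) + 2*exp(-4*I*pi/5) + exp(2*I*pi/5))*conj(exp(-2*I*pi/5)) + 1*(3 + 2*exp(-2*I*pi/5) + exp(-4*I*pi/5) + 3*exp(4*I*pi/5))*conj(exp(4*I*pi/5))]
      = (1/5)[(9) + (3 + 2*exp(-4*I*pi/5) + exp(-2*I*pi/5) + 3*exp(4*I*pi/5)) + (3 + 3*exp(-2*I*pi/5) + exp(-4*I*pi/5) + 2*exp(2*I*pi/5)) + (3 + 2*exp(-2*I*pi/5) + exp(4*I*pi/5) + 3*exp(2*I*pi/5)) + (3 + 3*exp(-4*I*pi/5) + exp(2*I*pi/5) + 2*exp(4*I*pi/5))] = 15/5 = 3
  <chi_rho, chi_4> = (1/5)[1*(9)*conj(1) + 1*(3 + 3*exp(-4*I*pi/5) + exp(4*I*pi/5) + 2*exp(2*I*pi/5))*conj(exp(-2*I*pi/5)) + 1*(3 + exp(-2*I*pi/5) + 2*exp(4*I*pi/5) + 3*exp(2*I*pi/5))*conj(exp(-4*I*pi/5)) + 1*(3 + 3*exp(-2*I*pi/5) + 2*exp(-4*I*pi/5) + exp(2*I*pi/5))*conj(exp(4*I*pi/5)) + 1*(3 + 2*exp(-2*I*pi/5) + exp(-4*I*pi/5) + 3*exp(4*I*pi/5))*conj(exp(2*I*pi/5))]
      = (1/5)[(9) + (3*exp(-2*I*pi/5) + exp(-4*I*pi/5) + 2*exp(4*I*pi/5) + 3*exp(2*I*pi/5)) + (2*exp(-2*I*pi/5) + 3*exp(-4*I*pi/5) + exp(2*I*pi/5) + 3*exp(4*I*pi/5)) + (3*exp(-4*I*pi/5) + exp(-2*I*pi/5) + 3*exp(4*I*pi/5) + 2*exp(2*I*pi/5)) + (3*exp(-2*I*pi/5) + 2*exp(-4*I*pi/5) + exp(4*I*pi/5) + 3*exp(2*I*pi/5))] = 0/5 = 0
(Exp terms are combined using exp(i*s)*conj(exp(i*t)) = exp(i*(s-t)), and sums of them are collapsed using the identity that for every m > 1 the m distinct m-th roots of unity sum to 0, e.g. 1 + exp(2*I*pi/3) + exp(-2*I*pi/3) = 0.)
Dimension check: dim(rho) = sum (mult * dim) = 3*1 + 2*1 + 1*1 + 3*1 + 0*1 = 9 = chi_rho(e) = 9.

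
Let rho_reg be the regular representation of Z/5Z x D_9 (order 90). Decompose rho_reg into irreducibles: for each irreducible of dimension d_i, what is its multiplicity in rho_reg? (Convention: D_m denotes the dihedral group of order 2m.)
Each irreducible V_i of dimension d_i appears with multiplicity d_i, i.e. rho_reg = (direct sum over all irreducibles V_i) d_i V_i. The irreducible dimensions for Z/5Z x D_9 are 1, 1, 1, 1, 1, 1, 1, 1, 1, 1, 2, 2, 2, 2, 2, 2, 2, 2, 2, 2, 2, 2, 2, 2, 2, 2, 2, 2, 2, 2: 10 irreducibles of dimension 1, each with multiplicity 1; 20 irreducibles of dimension 2, each with multiplicity 2. Total dimension 10*1*1 + 20*2*2 = 90 = |G|.

Details: General theorem: in the regular representation of a finite group G, each irreducible appears with multiplicity equal to its dimension. Check: dim(rho_reg) = sum d_i^2 = 1 + 1 + 1 + 1 + 1 + 1 + 1 + 1 + 1 + 1 + 4 + 4 + 4 + 4 + 4 + 4 + 4 + 4 + 4 + 4 + 4 + 4 + 4 + 4 + 4 + 4 + 4 + 4 + 4 + 4 = 90 = |G|.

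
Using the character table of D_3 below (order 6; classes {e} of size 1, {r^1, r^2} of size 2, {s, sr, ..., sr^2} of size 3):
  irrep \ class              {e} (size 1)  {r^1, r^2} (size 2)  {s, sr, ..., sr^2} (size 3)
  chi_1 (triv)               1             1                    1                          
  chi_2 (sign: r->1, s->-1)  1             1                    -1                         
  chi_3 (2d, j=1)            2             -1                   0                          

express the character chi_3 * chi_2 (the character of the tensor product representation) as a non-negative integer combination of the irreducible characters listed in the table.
chi_3 tensor chi_2 = chi_3 (all other irreducibles have multiplicity 0).

Explanation: The character of a tensor product is the pointwise product (chi_3 * chi_2)(C) = chi_3(C) * chi_2(C):
  {e}: (2)*(1), {r^1, r^2}: (-1)*(1), {s, sr, ..., sr^2}: (0)*(-1)
so (chi_3 * chi_2) takes values
  {e} -> 2, {r^1, r^2} -> -1, {s, sr, ..., sr^2} -> 0.
Now take the inner product of this character with each irreducible chi from the table, <chi_3*chi_2, chi> = (1/6) sum_C |C| (chi_3*chi_2)(C) conj(chi(C)):
  <chi_3*chi_2, chi_1> = (1/6)[1*(2)*conj(1) + 2*(-1)*conj(1) + 3*(0)*conj(1)]
      = (1/6)[(2) + (-2) + (0)] = 0/6 = 0
  <chi_3*chi_2, chi_2> = (1/6)[1*(2)*conj(1) + 2*(-1)*conj(1) + 3*(0)*conj(-1)]
      = (1/6)[(2) + (-2) + (0)] = 0/6 = 0
  <chi_3*chi_2, chi_3> = (1/6)[1*(2)*conj(2) + 2*(-1)*conj(-1) + 3*(0)*conj(0)]
      = (1/6)[(4) + (2) + (0)] = 6/6 = 1
Hence the multiplicities are chi_3: 1. Dimension check: dim(chi_3)*dim(chi_2) = 2*1 = 2 and sum (mult * dim) = 1*2 = 2.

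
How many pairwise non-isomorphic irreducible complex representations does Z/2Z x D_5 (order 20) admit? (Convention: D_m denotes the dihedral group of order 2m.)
8

Details: The number of irreducible complex representations of a finite group equals its number of conjugacy classes. For a direct product, #classes(G x H) = #classes(G) * #classes(H). Z/2Z has 2 classes (abelian), D_5 has 4 classes, so 2 * 4 = 8, so Z/2Z x D_5 (order 20) has exactly 8 irreducible complex representations.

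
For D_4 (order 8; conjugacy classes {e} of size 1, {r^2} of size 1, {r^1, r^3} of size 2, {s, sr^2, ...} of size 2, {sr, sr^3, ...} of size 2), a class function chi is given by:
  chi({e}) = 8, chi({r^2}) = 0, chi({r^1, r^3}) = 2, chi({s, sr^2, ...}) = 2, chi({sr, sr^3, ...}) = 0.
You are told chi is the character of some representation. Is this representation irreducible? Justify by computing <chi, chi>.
Not irreducible (reducible): <chi, chi> = 10 > 1.

Derivation: <chi, chi> = (1/|G|) sum_C |C| * |chi(C)|^2 = (1/8)[1*|8|^2 + 1*|0|^2 + 2*|2|^2 + 2*|2|^2 + 2*|0|^2]
  = (1/8)[(64) + (0) + (8) + (8) + (0)] = 80/8 = 10.
A character is irreducible iff <chi, chi> = 1, so this representation is reducible.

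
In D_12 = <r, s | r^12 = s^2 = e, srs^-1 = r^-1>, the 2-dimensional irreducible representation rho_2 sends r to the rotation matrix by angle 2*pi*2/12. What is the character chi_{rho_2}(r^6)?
chi_{rho_2}(r^6) = 2*cos(2*pi*2*6/12) = 2

Reasoning: rho_2(r^6) is rotation by angle 2*pi*2*6/12, whose trace is 2*cos(2*pi*2*6/12) = 2.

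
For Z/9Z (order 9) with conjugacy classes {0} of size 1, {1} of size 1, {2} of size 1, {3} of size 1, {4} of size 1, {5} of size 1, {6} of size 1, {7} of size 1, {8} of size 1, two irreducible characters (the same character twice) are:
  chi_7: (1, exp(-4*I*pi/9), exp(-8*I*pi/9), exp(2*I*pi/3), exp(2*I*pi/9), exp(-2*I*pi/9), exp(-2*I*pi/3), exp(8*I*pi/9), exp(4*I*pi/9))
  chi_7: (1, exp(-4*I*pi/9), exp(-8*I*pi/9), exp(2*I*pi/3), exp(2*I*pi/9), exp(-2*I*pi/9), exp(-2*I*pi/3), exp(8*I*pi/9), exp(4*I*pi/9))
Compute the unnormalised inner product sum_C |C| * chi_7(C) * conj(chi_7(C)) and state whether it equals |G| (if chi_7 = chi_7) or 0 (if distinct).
Sum = 9 = |G| = 9; so <chi_7, chi_7> = 1 (norm-1 confirms irreducibility).

Compute term by term over conjugacy classes (|C| * chi_7(C) * conj(chi_7(C))):
  1*(1)*conj(1) + 1*(exp(-4*I*pi/9))*conj(exp(-4*I*pi/9)) + 1*(exp(-8*I*pi/9))*conj(exp(-8*I*pi/9)) + 1*(exp(2*I*pi/3))*conj(exp(2*I*pi/3)) + 1*(exp(2*I*pi/9))*conj(exp(2*I*pi/9)) + 1*(exp(-2*I*pi/9))*conj(exp(-2*I*pi/9)) + 1*(exp(-2*I*pi/3))*conj(exp(-2*I*pi/3)) + 1*(exp(8*I*pi/9))*conj(exp(8*I*pi/9)) + 1*(exp(4*I*pi/9))*conj(exp(4*I*pi/9))
  = (1) + (1) + (1) + (1) + (1) + (1) + (1) + (1) + (1)
  = 9.
(Exp terms are combined using exp(i*s)*conj(exp(i*t)) = exp(i*(s-t)), and sums of them are collapsed using the identity that for every m > 1 the m distinct m-th roots of unity sum to 0, e.g. 1 + exp(2*I*pi/3) + exp(-2*I*pi/3) = 0.)
Dividing by |G| = 9 gives 9/9 = 1, matching the row-orthogonality relation <chi_7, chi_7> = [chi_7 = chi_7].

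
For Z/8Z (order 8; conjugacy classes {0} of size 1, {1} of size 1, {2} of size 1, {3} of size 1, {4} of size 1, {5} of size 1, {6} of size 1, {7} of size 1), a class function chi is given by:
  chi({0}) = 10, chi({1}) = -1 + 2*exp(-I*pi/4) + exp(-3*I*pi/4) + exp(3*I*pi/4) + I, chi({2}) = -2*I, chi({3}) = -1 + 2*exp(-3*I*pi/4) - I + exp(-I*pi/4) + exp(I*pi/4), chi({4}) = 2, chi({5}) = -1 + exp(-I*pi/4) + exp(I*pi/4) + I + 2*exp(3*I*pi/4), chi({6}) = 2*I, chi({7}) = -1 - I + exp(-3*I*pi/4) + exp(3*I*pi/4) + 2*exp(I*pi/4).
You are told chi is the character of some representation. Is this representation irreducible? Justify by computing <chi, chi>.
Not irreducible (reducible): <chi, chi> = 16 > 1.

<chi, chi> = (1/|G|) sum_C |C| * |chi(C)|^2 = (1/8)[1*|10|^2 + 1*|-1 + 2*exp(-I*pi/4) + exp(-3*I*pi/4) + exp(3*I*pi/4) + I|^2 + 1*|-2*I|^2 + 1*|-1 + 2*exp(-3*I*pi/4) - I + exp(-I*pi/4) + exp(I*pi/4)|^2 + 1*|2|^2 + 1*|-1 + exp(-I*pi/4) + exp(I*pi/4) + I + 2*exp(3*I*pi/4)|^2 + 1*|2*I|^2 + 1*|-1 - I + exp(-3*I*pi/4) + exp(3*I*pi/4) + 2*exp(I*pi/4)|^2]
  = (1/8)[(100) + (4 - 4*exp(I*pi/4) - 2*exp(-I*pi/4) - 2*exp(-3*I*pi/4)) + (4) + (4 - 2*exp(I*pi/4) - 2*exp(3*I*pi/4) - 4*exp(-3*I*pi/4)) + (4) + (4 - 2*exp(I*pi/4) - 2*exp(3*I*pi/4) - 4*exp(-3*I*pi/4)) + (4) + (4 - 4*exp(I*pi/4) - 2*exp(-I*pi/4) - 2*exp(-3*I*pi/4))] = 128/8 = 16.
(Exp terms are combined using exp(i*s)*conj(exp(i*t)) = exp(i*(s-t)), and sums of them are collapsed using the identity that for every m > 1 the m distinct m-th roots of unity sum to 0, e.g. 1 + exp(2*I*pi/3) + exp(-2*I*pi/3) = 0.)
A character is irreducible iff <chi, chi> = 1, so this representation is reducible.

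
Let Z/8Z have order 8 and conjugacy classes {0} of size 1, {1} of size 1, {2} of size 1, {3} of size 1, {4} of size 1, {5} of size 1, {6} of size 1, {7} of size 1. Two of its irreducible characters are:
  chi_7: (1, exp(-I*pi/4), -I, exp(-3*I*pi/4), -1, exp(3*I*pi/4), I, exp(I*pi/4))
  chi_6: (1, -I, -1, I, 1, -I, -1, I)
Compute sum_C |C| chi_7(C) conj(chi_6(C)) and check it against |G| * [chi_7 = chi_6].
Sum = 0; so <chi_7, chi_6> = 0 (distinct irreducibles are orthogonal).

Compute term by term over conjugacy classes (|C| * chi_7(C) * conj(chi_6(C))):
  1*(1)*conj(1) + 1*(exp(-I*pi/4))*conj(-I) + 1*(-I)*conj(-1) + 1*(exp(-3*I*pi/4))*conj(I) + 1*(-1)*conj(1) + 1*(exp(3*I*pi/4))*conj(-I) + 1*(I)*conj(-1) + 1*(exp(I*pi/4))*conj(I)
  = (1) + (exp(I*pi/4)) + (I) + (-exp(-I*pi/4)) + (-1) + (exp(-3*I*pi/4)) + (-I) + (-exp(3*I*pi/4))
  = 0.
(Exp terms are combined using exp(i*s)*conj(exp(i*t)) = exp(i*(s-t)), and sums of them are collapsed using the identity that for every m > 1 the m distinct m-th roots of unity sum to 0, e.g. 1 + exp(2*I*pi/3) + exp(-2*I*pi/3) = 0.)
Dividing by |G| = 8 gives 0/8 = 0, matching the row-orthogonality relation <chi_7, chi_6> = [chi_7 = chi_6].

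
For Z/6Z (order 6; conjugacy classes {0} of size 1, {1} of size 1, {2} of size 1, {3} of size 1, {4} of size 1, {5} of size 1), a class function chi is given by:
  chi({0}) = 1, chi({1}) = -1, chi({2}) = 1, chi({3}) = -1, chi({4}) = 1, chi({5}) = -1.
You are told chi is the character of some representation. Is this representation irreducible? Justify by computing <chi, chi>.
Irreducible: <chi, chi> = 1.

Reasoning: <chi, chi> = (1/|G|) sum_C |C| * |chi(C)|^2 = (1/6)[1*|1|^2 + 1*|-1|^2 + 1*|1|^2 + 1*|-1|^2 + 1*|1|^2 + 1*|-1|^2]
  = (1/6)[(1) + (1) + (1) + (1) + (1) + (1)] = 6/6 = 1.
(Exp terms are combined using exp(i*s)*conj(exp(i*t)) = exp(i*(s-t)), and sums of them are collapsed using the identity that for every m > 1 the m distinct m-th roots of unity sum to 0, e.g. 1 + exp(2*I*pi/3) + exp(-2*I*pi/3) = 0.)
A character is irreducible iff <chi, chi> = 1, so this representation is irreducible.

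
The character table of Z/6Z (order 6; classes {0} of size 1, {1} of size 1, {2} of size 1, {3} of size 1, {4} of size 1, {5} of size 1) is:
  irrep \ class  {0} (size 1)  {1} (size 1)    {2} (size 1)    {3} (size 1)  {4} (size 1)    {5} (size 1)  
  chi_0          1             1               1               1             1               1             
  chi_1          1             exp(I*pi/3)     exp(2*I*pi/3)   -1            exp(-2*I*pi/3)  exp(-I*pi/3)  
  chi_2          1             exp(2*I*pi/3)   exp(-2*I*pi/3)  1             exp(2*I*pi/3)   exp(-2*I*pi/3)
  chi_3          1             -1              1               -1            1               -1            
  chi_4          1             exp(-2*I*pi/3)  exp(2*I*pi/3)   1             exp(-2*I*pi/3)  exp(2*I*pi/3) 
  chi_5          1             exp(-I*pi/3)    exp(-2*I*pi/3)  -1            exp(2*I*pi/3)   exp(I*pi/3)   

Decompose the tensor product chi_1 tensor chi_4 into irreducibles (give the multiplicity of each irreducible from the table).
chi_1 tensor chi_4 = chi_5 (all other irreducibles have multiplicity 0).

Justification: The character of a tensor product is the pointwise product (chi_1 * chi_4)(C) = chi_1(C) * chi_4(C):
  {0}: (1)*(1), {1}: (exp(I*pi/3))*(exp(-2*I*pi/3)), {2}: (exp(2*I*pi/3))*(exp(2*I*pi/3)), {3}: (-1)*(1), {4}: (exp(-2*I*pi/3))*(exp(-2*I*pi/3)), {5}: (exp(-I*pi/3))*(exp(2*I*pi/3))
so (chi_1 * chi_4) takes values
  {0} -> 1, {1} -> exp(-I*pi/3), {2} -> exp(-2*I*pi/3), {3} -> -1, {4} -> exp(2*I*pi/3), {5} -> exp(I*pi/3).
Now take the inner product of this character with each irreducible chi from the table, <chi_1*chi_4, chi> = (1/6) sum_C |C| (chi_1*chi_4)(C) conj(chi(C)):
  <chi_1*chi_4, chi_0> = (1/6)[1*(1)*conj(1) + 1*(exp(-I*pi/3))*conj(1) + 1*(exp(-2*I*pi/3))*conj(1) + 1*(-1)*conj(1) + 1*(exp(2*I*pi/3))*conj(1) + 1*(exp(I*pi/3))*conj(1)]
      = (1/6)[(1) + (exp(-I*pi/3)) + (exp(-2*I*pi/3)) + (-1) + (exp(2*I*pi/3)) + (exp(I*pi/3))] = 0/6 = 0
  <chi_1*chi_4, chi_1> = (1/6)[1*(1)*conj(1) + 1*(exp(-I*pi/3))*conj(exp(I*pi/3)) + 1*(exp(-2*I*pi/3))*conj(exp(2*I*pi/3)) + 1*(-1)*conj(-1) + 1*(exp(2*I*pi/3))*conj(exp(-2*I*pi/3)) + 1*(exp(I*pi/3))*conj(exp(-I*pi/3))]
      = (1/6)[(1) + (exp(-2*I*pi/3)) + (exp(2*I*pi/3)) + (1) + (exp(-2*I*pi/3)) + (exp(2*I*pi/3))] = 0/6 = 0
  <chi_1*chi_4, chi_2> = (1/6)[1*(1)*conj(1) + 1*(exp(-I*pi/3))*conj(exp(2*I*pi/3)) + 1*(exp(-2*I*pi/3))*conj(exp(-2*I*pi/3)) + 1*(-1)*conj(1) + 1*(exp(2*I*pi/3))*conj(exp(2*I*pi/3)) + 1*(exp(I*pi/3))*conj(exp(-2*I*pi/3))]
      = (1/6)[(1) + (-1) + (1) + (-1) + (1) + (-1)] = 0/6 = 0
  <chi_1*chi_4, chi_3> = (1/6)[1*(1)*conj(1) + 1*(exp(-I*pi/3))*conj(-1) + 1*(exp(-2*I*pi/3))*conj(1) + 1*(-1)*conj(-1) + 1*(exp(2*I*pi/3))*conj(1) + 1*(exp(I*pi/3))*conj(-1)]
      = (1/6)[(1) + (-exp(-I*pi/3)) + (exp(-2*I*pi/3)) + (1) + (exp(2*I*pi/3)) + (-exp(I*pi/3))] = 0/6 = 0
  <chi_1*chi_4, chi_4> = (1/6)[1*(1)*conj(1) + 1*(exp(-I*pi/3))*conj(exp(-2*I*pi/3)) + 1*(exp(-2*I*pi/3))*conj(exp(2*I*pi/3)) + 1*(-1)*conj(1) + 1*(exp(2*I*pi/3))*conj(exp(-2*I*pi/3)) + 1*(exp(I*pi/3))*conj(exp(2*I*pi/3))]
      = (1/6)[(1) + (exp(I*pi/3)) + (exp(2*I*pi/3)) + (-1) + (exp(-2*I*pi/3)) + (exp(-I*pi/3))] = 0/6 = 0
  <chi_1*chi_4, chi_5> = (1/6)[1*(1)*conj(1) + 1*(exp(-I*pi/3))*conj(exp(-I*pi/3)) + 1*(exp(-2*I*pi/3))*conj(exp(-2*I*pi/3)) + 1*(-1)*conj(-1) + 1*(exp(2*I*pi/3))*conj(exp(2*I*pi/3)) + 1*(exp(I*pi/3))*conj(exp(I*pi/3))]
      = (1/6)[(1) + (1) + (1) + (1) + (1) + (1)] = 6/6 = 1
(Exp terms are combined using exp(i*s)*conj(exp(i*t)) = exp(i*(s-t)), and sums of them are collapsed using the identity that for every m > 1 the m distinct m-th roots of unity sum to 0, e.g. 1 + exp(2*I*pi/3) + exp(-2*I*pi/3) = 0.)
Hence the multiplicities are chi_5: 1. Dimension check: dim(chi_1)*dim(chi_4) = 1*1 = 1 and sum (mult * dim) = 1*1 = 1.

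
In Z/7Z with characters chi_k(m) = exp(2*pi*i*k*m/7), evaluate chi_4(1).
chi_4(1) = zeta_7^4 = exp(-6*I*pi/7)

Justification: chi_4(1) = zeta_7^(4*1) = zeta_7^4. Since zeta_7^7 = 1, this equals zeta_7^4 = exp(2*pi*i*4/7) = exp(-6*I*pi/7).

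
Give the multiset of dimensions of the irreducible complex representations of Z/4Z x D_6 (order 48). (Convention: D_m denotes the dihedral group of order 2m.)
Dimensions: 1, 1, 1, 1, 1, 1, 1, 1, 1, 1, 1, 1, 1, 1, 1, 1, 2, 2, 2, 2, 2, 2, 2, 2

Details: There are 24 irreducibles (= number of conjugacy classes). Their dimensions d_i satisfy sum d_i^2 = |G| = 48: 1 + 1 + 1 + 1 + 1 + 1 + 1 + 1 + 1 + 1 + 1 + 1 + 1 + 1 + 1 + 1 + 4 + 4 + 4 + 4 + 4 + 4 + 4 + 4 = 48. (For the product with Z/4Z: each of the 4 1-dim characters of Z/4Z tensors with each irrep of D_6, giving 4 copies of each D_6-dimension.)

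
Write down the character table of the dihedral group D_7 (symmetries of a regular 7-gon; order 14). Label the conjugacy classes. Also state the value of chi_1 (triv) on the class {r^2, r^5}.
Conjugacy classes: {e} of size 1, {r^1, r^6} of size 2, {r^2, r^5} of size 2, {r^3, r^4} of size 2, {s, sr, ..., sr^6} of size 7.
Character table:
  irrep \ class              {e} (size 1)  {r^1, r^6} (size 2)  {r^2, r^5} (size 2)  {r^3, r^4} (size 2)  {s, sr, ..., sr^6} (size 7)
  chi_1 (triv)               1             1                    1                    1                    1                          
  chi_2 (sign: r->1, s->-1)  1             1                    1                    1                    -1                         
  chi_3 (2d, j=1)            2             2*cos(2*pi/7)        -2*cos(3*pi/7)       -2*cos(pi/7)         0                          
  chi_4 (2d, j=2)            2             -2*cos(3*pi/7)       -2*cos(pi/7)         2*cos(2*pi/7)        0                          
  chi_5 (2d, j=3)            2             -2*cos(pi/7)         2*cos(2*pi/7)        -2*cos(3*pi/7)       0                          

Spot check: chi_1 (triv) on {r^2, r^5} = 1.

Solution. D_7 has order 2*7 = 14 with 5 conjugacy classes, hence 5 irreducibles. Sum of squared dims 1 + 1 + 4 + 4 + 4 = 14 = |G|. Linear characters come from the abelianisation; the 2-dimensional irreps have character r^k -> 2*cos(2*pi*j*k/7), reflections -> 0.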